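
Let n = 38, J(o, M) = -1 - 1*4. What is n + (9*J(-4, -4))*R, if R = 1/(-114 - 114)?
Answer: 2903/76 ≈ 38.197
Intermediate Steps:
J(o, M) = -5 (J(o, M) = -1 - 4 = -5)
R = -1/228 (R = 1/(-228) = -1/228 ≈ -0.0043860)
n + (9*J(-4, -4))*R = 38 + (9*(-5))*(-1/228) = 38 - 45*(-1/228) = 38 + 15/76 = 2903/76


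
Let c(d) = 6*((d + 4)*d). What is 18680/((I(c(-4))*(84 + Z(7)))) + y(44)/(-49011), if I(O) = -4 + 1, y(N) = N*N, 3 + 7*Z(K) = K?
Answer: -267171529/3626814 ≈ -73.666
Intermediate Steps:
Z(K) = -3/7 + K/7
y(N) = N²
c(d) = 6*d*(4 + d) (c(d) = 6*((4 + d)*d) = 6*(d*(4 + d)) = 6*d*(4 + d))
I(O) = -3
18680/((I(c(-4))*(84 + Z(7)))) + y(44)/(-49011) = 18680/((-3*(84 + (-3/7 + (⅐)*7)))) + 44²/(-49011) = 18680/((-3*(84 + (-3/7 + 1)))) + 1936*(-1/49011) = 18680/((-3*(84 + 4/7))) - 1936/49011 = 18680/((-3*592/7)) - 1936/49011 = 18680/(-1776/7) - 1936/49011 = 18680*(-7/1776) - 1936/49011 = -16345/222 - 1936/49011 = -267171529/3626814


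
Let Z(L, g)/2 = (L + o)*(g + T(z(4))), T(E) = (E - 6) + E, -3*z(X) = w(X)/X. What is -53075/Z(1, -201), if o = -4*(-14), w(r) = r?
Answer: 53075/23674 ≈ 2.2419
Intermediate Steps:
z(X) = -⅓ (z(X) = -X/(3*X) = -⅓*1 = -⅓)
T(E) = -6 + 2*E (T(E) = (-6 + E) + E = -6 + 2*E)
o = 56
Z(L, g) = 2*(56 + L)*(-20/3 + g) (Z(L, g) = 2*((L + 56)*(g + (-6 + 2*(-⅓)))) = 2*((56 + L)*(g + (-6 - ⅔))) = 2*((56 + L)*(g - 20/3)) = 2*((56 + L)*(-20/3 + g)) = 2*(56 + L)*(-20/3 + g))
-53075/Z(1, -201) = -53075/(-2240/3 + 112*(-201) - 40/3*1 + 2*1*(-201)) = -53075/(-2240/3 - 22512 - 40/3 - 402) = -53075/(-23674) = -53075*(-1/23674) = 53075/23674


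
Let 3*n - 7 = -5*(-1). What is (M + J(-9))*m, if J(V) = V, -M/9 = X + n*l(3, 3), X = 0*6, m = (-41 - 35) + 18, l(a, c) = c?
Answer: 6786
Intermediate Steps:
m = -58 (m = -76 + 18 = -58)
n = 4 (n = 7/3 + (-5*(-1))/3 = 7/3 + (⅓)*5 = 7/3 + 5/3 = 4)
X = 0
M = -108 (M = -9*(0 + 4*3) = -9*(0 + 12) = -9*12 = -108)
(M + J(-9))*m = (-108 - 9)*(-58) = -117*(-58) = 6786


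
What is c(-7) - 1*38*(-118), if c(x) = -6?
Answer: 4478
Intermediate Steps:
c(-7) - 1*38*(-118) = -6 - 1*38*(-118) = -6 - 38*(-118) = -6 + 4484 = 4478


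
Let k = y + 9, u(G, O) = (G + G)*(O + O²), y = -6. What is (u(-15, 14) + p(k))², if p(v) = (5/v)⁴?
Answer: 259768605625/6561 ≈ 3.9593e+7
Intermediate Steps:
u(G, O) = 2*G*(O + O²) (u(G, O) = (2*G)*(O + O²) = 2*G*(O + O²))
k = 3 (k = -6 + 9 = 3)
p(v) = 625/v⁴
(u(-15, 14) + p(k))² = (2*(-15)*14*(1 + 14) + 625/3⁴)² = (2*(-15)*14*15 + 625*(1/81))² = (-6300 + 625/81)² = (-509675/81)² = 259768605625/6561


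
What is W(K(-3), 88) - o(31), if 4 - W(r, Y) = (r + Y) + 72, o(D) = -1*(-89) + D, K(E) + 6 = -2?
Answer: -268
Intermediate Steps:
K(E) = -8 (K(E) = -6 - 2 = -8)
o(D) = 89 + D
W(r, Y) = -68 - Y - r (W(r, Y) = 4 - ((r + Y) + 72) = 4 - ((Y + r) + 72) = 4 - (72 + Y + r) = 4 + (-72 - Y - r) = -68 - Y - r)
W(K(-3), 88) - o(31) = (-68 - 1*88 - 1*(-8)) - (89 + 31) = (-68 - 88 + 8) - 1*120 = -148 - 120 = -268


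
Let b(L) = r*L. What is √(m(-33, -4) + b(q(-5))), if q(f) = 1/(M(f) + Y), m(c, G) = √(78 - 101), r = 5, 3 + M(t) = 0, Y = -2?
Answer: √(-1 + I*√23) ≈ 1.3962 + 1.7174*I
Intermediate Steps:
M(t) = -3 (M(t) = -3 + 0 = -3)
m(c, G) = I*√23 (m(c, G) = √(-23) = I*√23)
q(f) = -⅕ (q(f) = 1/(-3 - 2) = 1/(-5) = -⅕)
b(L) = 5*L
√(m(-33, -4) + b(q(-5))) = √(I*√23 + 5*(-⅕)) = √(I*√23 - 1) = √(-1 + I*√23)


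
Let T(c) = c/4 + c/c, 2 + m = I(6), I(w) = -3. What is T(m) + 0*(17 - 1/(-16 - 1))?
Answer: -1/4 ≈ -0.25000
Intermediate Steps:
m = -5 (m = -2 - 3 = -5)
T(c) = 1 + c/4 (T(c) = c*(1/4) + 1 = c/4 + 1 = 1 + c/4)
T(m) + 0*(17 - 1/(-16 - 1)) = (1 + (1/4)*(-5)) + 0*(17 - 1/(-16 - 1)) = (1 - 5/4) + 0*(17 - 1/(-17)) = -1/4 + 0*(17 - 1*(-1/17)) = -1/4 + 0*(17 + 1/17) = -1/4 + 0*(290/17) = -1/4 + 0 = -1/4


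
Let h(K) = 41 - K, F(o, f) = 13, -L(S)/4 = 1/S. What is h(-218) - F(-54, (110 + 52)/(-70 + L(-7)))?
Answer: 246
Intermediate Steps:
L(S) = -4/S
h(-218) - F(-54, (110 + 52)/(-70 + L(-7))) = (41 - 1*(-218)) - 1*13 = (41 + 218) - 13 = 259 - 13 = 246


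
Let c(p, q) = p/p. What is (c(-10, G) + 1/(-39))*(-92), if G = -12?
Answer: -3496/39 ≈ -89.641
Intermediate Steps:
c(p, q) = 1
(c(-10, G) + 1/(-39))*(-92) = (1 + 1/(-39))*(-92) = (1 - 1/39)*(-92) = (38/39)*(-92) = -3496/39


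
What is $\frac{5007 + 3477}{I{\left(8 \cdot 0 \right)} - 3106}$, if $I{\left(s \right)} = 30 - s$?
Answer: $- \frac{2121}{769} \approx -2.7581$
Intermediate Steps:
$\frac{5007 + 3477}{I{\left(8 \cdot 0 \right)} - 3106} = \frac{5007 + 3477}{\left(30 - 8 \cdot 0\right) - 3106} = \frac{8484}{\left(30 - 0\right) - 3106} = \frac{8484}{\left(30 + 0\right) - 3106} = \frac{8484}{30 - 3106} = \frac{8484}{-3076} = 8484 \left(- \frac{1}{3076}\right) = - \frac{2121}{769}$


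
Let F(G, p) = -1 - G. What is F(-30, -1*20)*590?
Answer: 17110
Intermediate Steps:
F(-30, -1*20)*590 = (-1 - 1*(-30))*590 = (-1 + 30)*590 = 29*590 = 17110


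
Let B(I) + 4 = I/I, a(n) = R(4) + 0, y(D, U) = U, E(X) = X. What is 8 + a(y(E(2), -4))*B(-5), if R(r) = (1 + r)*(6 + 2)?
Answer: -112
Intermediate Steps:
R(r) = 8 + 8*r (R(r) = (1 + r)*8 = 8 + 8*r)
a(n) = 40 (a(n) = (8 + 8*4) + 0 = (8 + 32) + 0 = 40 + 0 = 40)
B(I) = -3 (B(I) = -4 + I/I = -4 + 1 = -3)
8 + a(y(E(2), -4))*B(-5) = 8 + 40*(-3) = 8 - 120 = -112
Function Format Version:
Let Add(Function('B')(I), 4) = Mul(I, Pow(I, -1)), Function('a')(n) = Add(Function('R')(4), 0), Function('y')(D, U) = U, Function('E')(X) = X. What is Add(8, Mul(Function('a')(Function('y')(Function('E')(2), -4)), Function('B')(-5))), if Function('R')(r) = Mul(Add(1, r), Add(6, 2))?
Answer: -112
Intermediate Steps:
Function('R')(r) = Add(8, Mul(8, r)) (Function('R')(r) = Mul(Add(1, r), 8) = Add(8, Mul(8, r)))
Function('a')(n) = 40 (Function('a')(n) = Add(Add(8, Mul(8, 4)), 0) = Add(Add(8, 32), 0) = Add(40, 0) = 40)
Function('B')(I) = -3 (Function('B')(I) = Add(-4, Mul(I, Pow(I, -1))) = Add(-4, 1) = -3)
Add(8, Mul(Function('a')(Function('y')(Function('E')(2), -4)), Function('B')(-5))) = Add(8, Mul(40, -3)) = Add(8, -120) = -112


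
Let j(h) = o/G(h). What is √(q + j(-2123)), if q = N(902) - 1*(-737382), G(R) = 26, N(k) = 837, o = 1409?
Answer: √499072678/26 ≈ 859.23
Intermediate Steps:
q = 738219 (q = 837 - 1*(-737382) = 837 + 737382 = 738219)
j(h) = 1409/26
√(q + j(-2123)) = √(738219 + 1409/26) = √(19195103/26) = √499072678/26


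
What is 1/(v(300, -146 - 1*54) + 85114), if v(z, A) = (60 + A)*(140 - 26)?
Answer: 1/69154 ≈ 1.4460e-5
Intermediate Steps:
v(z, A) = 6840 + 114*A (v(z, A) = (60 + A)*114 = 6840 + 114*A)
1/(v(300, -146 - 1*54) + 85114) = 1/((6840 + 114*(-146 - 1*54)) + 85114) = 1/((6840 + 114*(-146 - 54)) + 85114) = 1/((6840 + 114*(-200)) + 85114) = 1/((6840 - 22800) + 85114) = 1/(-15960 + 85114) = 1/69154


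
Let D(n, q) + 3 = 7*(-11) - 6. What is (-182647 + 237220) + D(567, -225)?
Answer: 54487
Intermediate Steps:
D(n, q) = -86 (D(n, q) = -3 + (7*(-11) - 6) = -3 + (-77 - 6) = -3 - 83 = -86)
(-182647 + 237220) + D(567, -225) = (-182647 + 237220) - 86 = 54573 - 86 = 54487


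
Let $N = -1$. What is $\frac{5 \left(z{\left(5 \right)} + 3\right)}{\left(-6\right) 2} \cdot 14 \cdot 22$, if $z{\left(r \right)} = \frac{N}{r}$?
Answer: $- \frac{1078}{3} \approx -359.33$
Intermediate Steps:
$z{\left(r \right)} = - \frac{1}{r}$
$\frac{5 \left(z{\left(5 \right)} + 3\right)}{\left(-6\right) 2} \cdot 14 \cdot 22 = \frac{5 \left(- \frac{1}{5} + 3\right)}{\left(-6\right) 2} \cdot 14 \cdot 22 = \frac{5 \left(\left(-1\right) \frac{1}{5} + 3\right)}{-12} \cdot 14 \cdot 22 = 5 \left(- \frac{1}{5} + 3\right) \left(- \frac{1}{12}\right) 14 \cdot 22 = 5 \cdot \frac{14}{5} \left(- \frac{1}{12}\right) 14 \cdot 22 = 14 \left(- \frac{1}{12}\right) 14 \cdot 22 = \left(- \frac{7}{6}\right) 14 \cdot 22 = \left(- \frac{49}{3}\right) 22 = - \frac{1078}{3}$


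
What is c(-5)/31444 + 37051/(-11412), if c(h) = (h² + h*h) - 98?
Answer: -291394855/89709732 ≈ -3.2482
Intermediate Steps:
c(h) = -98 + 2*h² (c(h) = (h² + h²) - 98 = 2*h² - 98 = -98 + 2*h²)
c(-5)/31444 + 37051/(-11412) = (-98 + 2*(-5)²)/31444 + 37051/(-11412) = (-98 + 2*25)*(1/31444) + 37051*(-1/11412) = (-98 + 50)*(1/31444) - 37051/11412 = -48*1/31444 - 37051/11412 = -12/7861 - 37051/11412 = -291394855/89709732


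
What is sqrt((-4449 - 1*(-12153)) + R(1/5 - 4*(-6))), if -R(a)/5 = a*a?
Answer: sqrt(119395)/5 ≈ 69.107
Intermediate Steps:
R(a) = -5*a**2 (R(a) = -5*a*a = -5*a**2)
sqrt((-4449 - 1*(-12153)) + R(1/5 - 4*(-6))) = sqrt((-4449 - 1*(-12153)) - 5*(1/5 - 4*(-6))**2) = sqrt((-4449 + 12153) - 5*(1*(1/5) + 24)**2) = sqrt(7704 - 5*(1/5 + 24)**2) = sqrt(7704 - 5*(121/5)**2) = sqrt(7704 - 5*14641/25) = sqrt(7704 - 14641/5) = sqrt(23879/5) = sqrt(119395)/5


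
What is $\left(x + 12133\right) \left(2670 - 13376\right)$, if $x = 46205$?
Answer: $-624566628$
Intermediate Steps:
$\left(x + 12133\right) \left(2670 - 13376\right) = \left(46205 + 12133\right) \left(2670 - 13376\right) = 58338 \left(-10706\right) = -624566628$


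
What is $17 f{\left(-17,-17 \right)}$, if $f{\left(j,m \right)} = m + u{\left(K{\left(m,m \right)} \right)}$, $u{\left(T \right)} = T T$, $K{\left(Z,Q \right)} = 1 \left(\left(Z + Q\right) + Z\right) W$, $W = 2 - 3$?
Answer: $43928$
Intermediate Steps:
$W = -1$ ($W = 2 - 3 = -1$)
$K{\left(Z,Q \right)} = - Q - 2 Z$ ($K{\left(Z,Q \right)} = 1 \left(\left(Z + Q\right) + Z\right) \left(-1\right) = 1 \left(\left(Q + Z\right) + Z\right) \left(-1\right) = 1 \left(Q + 2 Z\right) \left(-1\right) = \left(Q + 2 Z\right) \left(-1\right) = - Q - 2 Z$)
$u{\left(T \right)} = T^{2}$
$f{\left(j,m \right)} = m + 9 m^{2}$ ($f{\left(j,m \right)} = m + \left(- m - 2 m\right)^{2} = m + \left(- 3 m\right)^{2} = m + 9 m^{2}$)
$17 f{\left(-17,-17 \right)} = 17 \left(- 17 \left(1 + 9 \left(-17\right)\right)\right) = 17 \left(- 17 \left(1 - 153\right)\right) = 17 \left(\left(-17\right) \left(-152\right)\right) = 17 \cdot 2584 = 43928$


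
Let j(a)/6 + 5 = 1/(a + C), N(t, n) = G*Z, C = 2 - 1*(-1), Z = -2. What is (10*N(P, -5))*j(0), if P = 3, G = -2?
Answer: -1120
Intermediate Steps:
C = 3 (C = 2 + 1 = 3)
N(t, n) = 4 (N(t, n) = -2*(-2) = 4)
j(a) = -30 + 6/(3 + a) (j(a) = -30 + 6/(a + 3) = -30 + 6/(3 + a))
(10*N(P, -5))*j(0) = (10*4)*(6*(-14 - 5*0)/(3 + 0)) = 40*(6*(-14 + 0)/3) = 40*(6*(⅓)*(-14)) = 40*(-28) = -1120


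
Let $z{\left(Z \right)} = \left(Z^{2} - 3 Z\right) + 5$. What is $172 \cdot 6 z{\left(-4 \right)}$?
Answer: $34056$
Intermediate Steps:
$z{\left(Z \right)} = 5 + Z^{2} - 3 Z$
$172 \cdot 6 z{\left(-4 \right)} = 172 \cdot 6 \left(5 + \left(-4\right)^{2} - -12\right) = 172 \cdot 6 \left(5 + 16 + 12\right) = 172 \cdot 6 \cdot 33 = 172 \cdot 198 = 34056$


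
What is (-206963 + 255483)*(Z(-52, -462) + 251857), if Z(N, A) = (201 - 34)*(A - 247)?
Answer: 6475188080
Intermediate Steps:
Z(N, A) = -41249 + 167*A (Z(N, A) = 167*(-247 + A) = -41249 + 167*A)
(-206963 + 255483)*(Z(-52, -462) + 251857) = (-206963 + 255483)*((-41249 + 167*(-462)) + 251857) = 48520*((-41249 - 77154) + 251857) = 48520*(-118403 + 251857) = 48520*133454 = 6475188080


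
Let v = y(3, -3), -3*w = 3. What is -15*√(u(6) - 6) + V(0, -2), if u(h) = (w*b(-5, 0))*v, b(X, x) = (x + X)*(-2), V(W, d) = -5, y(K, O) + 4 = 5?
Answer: -5 - 60*I ≈ -5.0 - 60.0*I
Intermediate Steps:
w = -1 (w = -⅓*3 = -1)
y(K, O) = 1 (y(K, O) = -4 + 5 = 1)
v = 1
b(X, x) = -2*X - 2*x (b(X, x) = (X + x)*(-2) = -2*X - 2*x)
u(h) = -10 (u(h) = -(-2*(-5) - 2*0)*1 = -(10 + 0)*1 = -1*10*1 = -10*1 = -10)
-15*√(u(6) - 6) + V(0, -2) = -15*√(-10 - 6) - 5 = -60*I - 5 = -5 - 60*I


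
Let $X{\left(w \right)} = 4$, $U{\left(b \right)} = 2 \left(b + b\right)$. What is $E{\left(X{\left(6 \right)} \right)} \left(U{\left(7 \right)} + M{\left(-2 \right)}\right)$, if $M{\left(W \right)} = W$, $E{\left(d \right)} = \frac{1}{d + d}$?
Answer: $\frac{13}{4} \approx 3.25$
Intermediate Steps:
$U{\left(b \right)} = 4 b$ ($U{\left(b \right)} = 2 \cdot 2 b = 4 b$)
$E{\left(d \right)} = \frac{1}{2 d}$
$E{\left(X{\left(6 \right)} \right)} \left(U{\left(7 \right)} + M{\left(-2 \right)}\right) = \frac{1}{2 \cdot 4} \left(4 \cdot 7 - 2\right) = \frac{1}{2} \cdot \frac{1}{4} \left(28 - 2\right) = \frac{1}{8} \cdot 26 = \frac{13}{4}$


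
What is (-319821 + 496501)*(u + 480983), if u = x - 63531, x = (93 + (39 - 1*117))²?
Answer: 73795172360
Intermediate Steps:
x = 225 (x = (93 + (39 - 117))² = (93 - 78)² = 15² = 225)
u = -63306 (u = 225 - 63531 = -63306)
(-319821 + 496501)*(u + 480983) = (-319821 + 496501)*(-63306 + 480983) = 176680*417677 = 73795172360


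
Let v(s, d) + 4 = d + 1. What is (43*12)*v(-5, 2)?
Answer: -516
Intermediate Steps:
v(s, d) = -3 + d (v(s, d) = -4 + (d + 1) = -4 + (1 + d) = -3 + d)
(43*12)*v(-5, 2) = (43*12)*(-3 + 2) = 516*(-1) = -516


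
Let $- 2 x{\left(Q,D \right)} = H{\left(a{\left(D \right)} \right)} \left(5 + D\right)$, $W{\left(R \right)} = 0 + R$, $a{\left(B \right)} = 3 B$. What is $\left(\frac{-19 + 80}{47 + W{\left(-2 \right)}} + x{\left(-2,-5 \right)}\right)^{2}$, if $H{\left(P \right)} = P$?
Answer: $\frac{3721}{2025} \approx 1.8375$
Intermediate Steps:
$W{\left(R \right)} = R$
$x{\left(Q,D \right)} = - \frac{3 D \left(5 + D\right)}{2}$
$\left(\frac{-19 + 80}{47 + W{\left(-2 \right)}} + x{\left(-2,-5 \right)}\right)^{2} = \left(\frac{-19 + 80}{47 - 2} - - \frac{15 \left(5 - 5\right)}{2}\right)^{2} = \left(\frac{61}{45} - \left(- \frac{15}{2}\right) 0\right)^{2} = \left(61 \cdot \frac{1}{45} + 0\right)^{2} = \left(\frac{61}{45} + 0\right)^{2} = \left(\frac{61}{45}\right)^{2} = \frac{3721}{2025}$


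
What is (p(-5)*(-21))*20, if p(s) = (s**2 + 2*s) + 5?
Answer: -8400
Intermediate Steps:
p(s) = 5 + s**2 + 2*s
(p(-5)*(-21))*20 = ((5 + (-5)**2 + 2*(-5))*(-21))*20 = ((5 + 25 - 10)*(-21))*20 = (20*(-21))*20 = -420*20 = -8400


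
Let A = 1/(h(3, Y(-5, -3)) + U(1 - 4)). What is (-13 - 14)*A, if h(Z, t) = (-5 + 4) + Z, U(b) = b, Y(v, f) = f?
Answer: 27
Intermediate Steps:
h(Z, t) = -1 + Z
A = -1 (A = 1/((-1 + 3) + (1 - 4)) = 1/(2 - 3) = 1/(-1) = -1)
(-13 - 14)*A = (-13 - 14)*(-1) = -27*(-1) = 27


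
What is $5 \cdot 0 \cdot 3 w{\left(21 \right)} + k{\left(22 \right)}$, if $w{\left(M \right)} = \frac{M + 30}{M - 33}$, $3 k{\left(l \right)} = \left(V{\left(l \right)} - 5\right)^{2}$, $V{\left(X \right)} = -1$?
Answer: $12$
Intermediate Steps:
$k{\left(l \right)} = 12$ ($k{\left(l \right)} = \frac{\left(-1 - 5\right)^{2}}{3} = \frac{\left(-6\right)^{2}}{3} = \frac{1}{3} \cdot 36 = 12$)
$w{\left(M \right)} = \frac{30 + M}{-33 + M}$
$5 \cdot 0 \cdot 3 w{\left(21 \right)} + k{\left(22 \right)} = 5 \cdot 0 \cdot 3 \frac{30 + 21}{-33 + 21} + 12 = 0 \cdot 3 \frac{1}{-12} \cdot 51 + 12 = 0 \left(\left(- \frac{1}{12}\right) 51\right) + 12 = 0 \left(- \frac{17}{4}\right) + 12 = 0 + 12 = 12$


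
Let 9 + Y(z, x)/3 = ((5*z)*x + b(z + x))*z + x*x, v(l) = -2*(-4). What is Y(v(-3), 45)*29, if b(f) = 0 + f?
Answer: 1465080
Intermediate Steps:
v(l) = 8
b(f) = f
Y(z, x) = -27 + 3*x² + 3*z*(x + z + 5*x*z) (Y(z, x) = -27 + 3*(((5*z)*x + (z + x))*z + x*x) = -27 + 3*((5*x*z + (x + z))*z + x²) = -27 + 3*((x + z + 5*x*z)*z + x²) = -27 + 3*(z*(x + z + 5*x*z) + x²) = -27 + 3*(x² + z*(x + z + 5*x*z)) = -27 + (3*x² + 3*z*(x + z + 5*x*z)) = -27 + 3*x² + 3*z*(x + z + 5*x*z))
Y(v(-3), 45)*29 = (-27 + 3*45² + 3*8*(45 + 8) + 15*45*8²)*29 = (-27 + 3*2025 + 3*8*53 + 15*45*64)*29 = (-27 + 6075 + 1272 + 43200)*29 = 50520*29 = 1465080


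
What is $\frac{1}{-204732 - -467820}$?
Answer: $\frac{1}{263088} \approx 3.801 \cdot 10^{-6}$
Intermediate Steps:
$\frac{1}{-204732 - -467820} = \frac{1}{-204732 + 467820} = \frac{1}{263088}$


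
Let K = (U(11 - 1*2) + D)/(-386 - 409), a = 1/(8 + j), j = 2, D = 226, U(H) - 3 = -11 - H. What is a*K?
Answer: -209/7950 ≈ -0.026289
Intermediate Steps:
U(H) = -8 - H (U(H) = 3 + (-11 - H) = -8 - H)
a = 1/10 (a = 1/(8 + 2) = 1/10 ≈ 0.10000)
K = -209/795 (K = ((-8 - (11 - 1*2)) + 226)/(-386 - 409) = ((-8 - (11 - 2)) + 226)/(-795) = ((-8 - 1*9) + 226)*(-1/795) = ((-8 - 9) + 226)*(-1/795) = (-17 + 226)*(-1/795) = 209*(-1/795) = -209/795 ≈ -0.26289)
a*K = (1/10)*(-209/795) = -209/7950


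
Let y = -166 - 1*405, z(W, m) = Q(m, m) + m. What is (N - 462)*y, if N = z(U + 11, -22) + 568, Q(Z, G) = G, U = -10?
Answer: -35402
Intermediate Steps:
z(W, m) = 2*m (z(W, m) = m + m = 2*m)
y = -571 (y = -166 - 405 = -571)
N = 524 (N = 2*(-22) + 568 = -44 + 568 = 524)
(N - 462)*y = (524 - 462)*(-571) = 62*(-571) = -35402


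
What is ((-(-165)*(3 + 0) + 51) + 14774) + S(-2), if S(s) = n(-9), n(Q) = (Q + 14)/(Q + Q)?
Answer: 275755/18 ≈ 15320.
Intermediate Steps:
n(Q) = (14 + Q)/(2*Q) (n(Q) = (14 + Q)/((2*Q)) = (14 + Q)*(1/(2*Q)) = (14 + Q)/(2*Q))
S(s) = -5/18 (S(s) = (1/2)*(14 - 9)/(-9) = (1/2)*(-1/9)*5 = -5/18)
((-(-165)*(3 + 0) + 51) + 14774) + S(-2) = ((-(-165)*(3 + 0) + 51) + 14774) - 5/18 = ((-(-165)*3 + 51) + 14774) - 5/18 = ((-33*(-15) + 51) + 14774) - 5/18 = ((495 + 51) + 14774) - 5/18 = (546 + 14774) - 5/18 = 15320 - 5/18 = 275755/18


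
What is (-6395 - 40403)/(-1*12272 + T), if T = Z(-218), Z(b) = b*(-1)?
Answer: 23399/6027 ≈ 3.8824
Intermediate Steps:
Z(b) = -b
T = 218 (T = -1*(-218) = 218)
(-6395 - 40403)/(-1*12272 + T) = (-6395 - 40403)/(-1*12272 + 218) = -46798/(-12272 + 218) = -46798/(-12054) = -46798*(-1/12054) = 23399/6027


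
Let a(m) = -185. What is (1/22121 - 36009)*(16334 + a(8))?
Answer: -12863568116112/22121 ≈ -5.8151e+8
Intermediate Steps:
(1/22121 - 36009)*(16334 + a(8)) = (1/22121 - 36009)*(16334 - 185) = (1/22121 - 36009)*16149 = -796555088/22121*16149 = -12863568116112/22121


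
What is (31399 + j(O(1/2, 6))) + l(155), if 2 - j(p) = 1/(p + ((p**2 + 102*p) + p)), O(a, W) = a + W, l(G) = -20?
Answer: 90157609/2873 ≈ 31381.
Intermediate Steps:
O(a, W) = W + a
j(p) = 2 - 1/(p**2 + 104*p) (j(p) = 2 - 1/(p + ((p**2 + 102*p) + p)) = 2 - 1/(p + (p**2 + 103*p)) = 2 - 1/(p**2 + 104*p))
(31399 + j(O(1/2, 6))) + l(155) = (31399 + (-1 + 2*(6 + 1/2)**2 + 208*(6 + 1/2))/((6 + 1/2)*(104 + (6 + 1/2)))) - 20 = (31399 + (-1 + 2*(13/2)**2 + 208*(13/2))/((13/2)*(104 + 13/2))) - 20 = (31399 + 2*(-1 + 2*(169/4) + 1352)/(13*(221/2))) - 20 = (31399 + (2/13)*(2/221)*(-1 + 169/2 + 1352)) - 20 = (31399 + (2/13)*(2/221)*(2871/2)) - 20 = (31399 + 5742/2873) - 20 = 90215069/2873 - 20 = 90157609/2873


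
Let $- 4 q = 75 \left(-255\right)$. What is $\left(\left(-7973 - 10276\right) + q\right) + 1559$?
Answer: $- \frac{47635}{4} \approx -11909.0$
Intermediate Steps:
$q = \frac{19125}{4}$ ($q = - \frac{75 \left(-255\right)}{4} = \left(- \frac{1}{4}\right) \left(-19125\right) = \frac{19125}{4} \approx 4781.3$)
$\left(\left(-7973 - 10276\right) + q\right) + 1559 = \left(\left(-7973 - 10276\right) + \frac{19125}{4}\right) + 1559 = \left(-18249 + \frac{19125}{4}\right) + 1559 = - \frac{53871}{4} + 1559 = - \frac{47635}{4}$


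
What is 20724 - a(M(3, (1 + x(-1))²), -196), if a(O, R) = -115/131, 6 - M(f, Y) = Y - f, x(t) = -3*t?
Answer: 2714959/131 ≈ 20725.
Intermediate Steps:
M(f, Y) = 6 + f - Y (M(f, Y) = 6 - (Y - f) = 6 + (f - Y) = 6 + f - Y)
a(O, R) = -115/131 (a(O, R) = -115*1/131 = -115/131)
20724 - a(M(3, (1 + x(-1))²), -196) = 20724 - 1*(-115/131) = 20724 + 115/131 = 2714959/131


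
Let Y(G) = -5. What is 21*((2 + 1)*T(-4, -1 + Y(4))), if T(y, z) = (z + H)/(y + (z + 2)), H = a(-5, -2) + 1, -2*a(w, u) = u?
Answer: 63/2 ≈ 31.500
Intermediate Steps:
a(w, u) = -u/2
H = 2 (H = -½*(-2) + 1 = 1 + 1 = 2)
T(y, z) = (2 + z)/(2 + y + z) (T(y, z) = (z + 2)/(y + (z + 2)) = (2 + z)/(y + (2 + z)) = (2 + z)/(2 + y + z))
21*((2 + 1)*T(-4, -1 + Y(4))) = 21*((2 + 1)*((2 + (-1 - 5))/(2 - 4 + (-1 - 5)))) = 21*(3*((2 - 6)/(2 - 4 - 6))) = 21*(3*(-4/(-8))) = 21*(3*(-⅛*(-4))) = 21*(3*(½)) = 21*(3/2) = 63/2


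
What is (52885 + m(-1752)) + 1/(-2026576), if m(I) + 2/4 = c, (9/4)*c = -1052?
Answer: 956042294431/18239184 ≈ 52417.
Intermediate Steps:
c = -4208/9 (c = (4/9)*(-1052) = -4208/9 ≈ -467.56)
m(I) = -8425/18 (m(I) = -½ - 4208/9 = -8425/18)
(52885 + m(-1752)) + 1/(-2026576) = (52885 - 8425/18) + 1/(-2026576) = 943505/18 - 1/2026576 = 956042294431/18239184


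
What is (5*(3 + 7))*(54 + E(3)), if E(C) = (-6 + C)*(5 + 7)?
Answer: 900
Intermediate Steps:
E(C) = -72 + 12*C (E(C) = (-6 + C)*12 = -72 + 12*C)
(5*(3 + 7))*(54 + E(3)) = (5*(3 + 7))*(54 + (-72 + 12*3)) = (5*10)*(54 + (-72 + 36)) = 50*(54 - 36) = 50*18 = 900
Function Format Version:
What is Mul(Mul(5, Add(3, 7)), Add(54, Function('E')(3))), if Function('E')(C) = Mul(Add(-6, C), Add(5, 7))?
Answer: 900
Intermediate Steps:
Function('E')(C) = Add(-72, Mul(12, C)) (Function('E')(C) = Mul(Add(-6, C), 12) = Add(-72, Mul(12, C)))
Mul(Mul(5, Add(3, 7)), Add(54, Function('E')(3))) = Mul(Mul(5, Add(3, 7)), Add(54, Add(-72, Mul(12, 3)))) = Mul(Mul(5, 10), Add(54, Add(-72, 36))) = Mul(50, Add(54, -36)) = Mul(50, 18) = 900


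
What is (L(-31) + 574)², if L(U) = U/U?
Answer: 330625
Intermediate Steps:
L(U) = 1
(L(-31) + 574)² = (1 + 574)² = 575² = 330625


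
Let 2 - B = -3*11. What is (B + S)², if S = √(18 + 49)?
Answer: (35 + √67)² ≈ 1865.0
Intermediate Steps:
S = √67 ≈ 8.1853
B = 35 (B = 2 - (-3)*11 = 2 - 1*(-33) = 2 + 33 = 35)
(B + S)² = (35 + √67)²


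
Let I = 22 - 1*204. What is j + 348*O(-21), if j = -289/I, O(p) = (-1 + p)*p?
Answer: 29261521/182 ≈ 1.6078e+5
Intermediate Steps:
I = -182 (I = 22 - 204 = -182)
O(p) = p*(-1 + p)
j = 289/182 (j = -289/(-182) = -289*(-1/182) = 289/182 ≈ 1.5879)
j + 348*O(-21) = 289/182 + 348*(-21*(-1 - 21)) = 289/182 + 348*(-21*(-22)) = 289/182 + 348*462 = 289/182 + 160776 = 29261521/182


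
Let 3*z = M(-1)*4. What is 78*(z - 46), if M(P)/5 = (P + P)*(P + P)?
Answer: -1508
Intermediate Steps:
M(P) = 20*P² (M(P) = 5*((P + P)*(P + P)) = 5*((2*P)*(2*P)) = 5*(4*P²) = 20*P²)
z = 80/3 (z = ((20*(-1)²)*4)/3 = ((20*1)*4)/3 = (20*4)/3 = (⅓)*80 = 80/3 ≈ 26.667)
78*(z - 46) = 78*(80/3 - 46) = 78*(-58/3) = -1508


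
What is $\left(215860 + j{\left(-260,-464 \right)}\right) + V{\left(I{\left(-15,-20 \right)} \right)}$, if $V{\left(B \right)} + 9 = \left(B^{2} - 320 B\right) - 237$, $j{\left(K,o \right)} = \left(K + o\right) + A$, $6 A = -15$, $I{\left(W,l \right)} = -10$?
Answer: $\frac{436375}{2} \approx 2.1819 \cdot 10^{5}$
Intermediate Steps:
$A = - \frac{5}{2}$ ($A = \frac{1}{6} \left(-15\right) = - \frac{5}{2} \approx -2.5$)
$j{\left(K,o \right)} = - \frac{5}{2} + K + o$ ($j{\left(K,o \right)} = \left(K + o\right) - \frac{5}{2} = - \frac{5}{2} + K + o$)
$V{\left(B \right)} = -246 + B^{2} - 320 B$ ($V{\left(B \right)} = -9 - \left(237 - B^{2} + 320 B\right) = -246 + B^{2} - 320 B$)
$\left(215860 + j{\left(-260,-464 \right)}\right) + V{\left(I{\left(-15,-20 \right)} \right)} = \left(215860 - \frac{1453}{2}\right) - \left(-2954 - 100\right) = \left(215860 - \frac{1453}{2}\right) + \left(-246 + 100 + 3200\right) = \frac{430267}{2} + 3054 = \frac{436375}{2}$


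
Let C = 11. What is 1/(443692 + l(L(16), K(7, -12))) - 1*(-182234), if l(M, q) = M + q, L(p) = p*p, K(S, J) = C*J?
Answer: 80878364945/443816 ≈ 1.8223e+5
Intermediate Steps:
K(S, J) = 11*J
L(p) = p²
1/(443692 + l(L(16), K(7, -12))) - 1*(-182234) = 1/(443692 + (16² + 11*(-12))) - 1*(-182234) = 1/(443692 + (256 - 132)) + 182234 = 1/(443692 + 124) + 182234 = 1/443816 + 182234 = 80878364945/443816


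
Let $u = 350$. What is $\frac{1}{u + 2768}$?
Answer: $\frac{1}{3118} \approx 0.00032072$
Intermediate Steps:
$\frac{1}{u + 2768} = \frac{1}{350 + 2768} = \frac{1}{3118}$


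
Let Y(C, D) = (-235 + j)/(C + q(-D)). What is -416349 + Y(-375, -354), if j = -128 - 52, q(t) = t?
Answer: -8742914/21 ≈ -4.1633e+5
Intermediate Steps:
j = -180
Y(C, D) = -415/(C - D) (Y(C, D) = (-235 - 180)/(C - D) = -415/(C - D))
-416349 + Y(-375, -354) = -416349 - 415/(-375 - 1*(-354)) = -416349 - 415/(-375 + 354) = -416349 - 415/(-21) = -416349 - 415*(-1/21) = -416349 + 415/21 = -8742914/21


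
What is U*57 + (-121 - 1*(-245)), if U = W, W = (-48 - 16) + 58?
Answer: -218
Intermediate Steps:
W = -6 (W = -64 + 58 = -6)
U = -6
U*57 + (-121 - 1*(-245)) = -6*57 + (-121 - 1*(-245)) = -342 + (-121 + 245) = -342 + 124 = -218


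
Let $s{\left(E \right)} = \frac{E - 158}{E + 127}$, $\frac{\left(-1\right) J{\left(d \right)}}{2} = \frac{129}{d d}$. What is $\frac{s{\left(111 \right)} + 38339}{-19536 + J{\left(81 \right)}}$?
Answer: $- \frac{19955576745}{10168625684} \approx -1.9625$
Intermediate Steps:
$J{\left(d \right)} = - \frac{258}{d^{2}}$ ($J{\left(d \right)} = - 2 \frac{129}{d d} = - 2 \frac{129}{d^{2}} = - \frac{258}{d^{2}}$)
$s{\left(E \right)} = \frac{-158 + E}{127 + E}$
$\frac{s{\left(111 \right)} + 38339}{-19536 + J{\left(81 \right)}} = \frac{\frac{-158 + 111}{127 + 111} + 38339}{-19536 - \frac{258}{6561}} = \frac{\frac{1}{238} \left(-47\right) + 38339}{-19536 - \frac{86}{2187}} = \frac{- \frac{47}{238} + 38339}{- \frac{42725318}{2187}} = \frac{9124635}{238} \left(- \frac{2187}{42725318}\right) = - \frac{19955576745}{10168625684}$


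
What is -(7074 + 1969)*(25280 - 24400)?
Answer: -7957840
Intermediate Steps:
-(7074 + 1969)*(25280 - 24400) = -9043*880 = -1*7957840 = -7957840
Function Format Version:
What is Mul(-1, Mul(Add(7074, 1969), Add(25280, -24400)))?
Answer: -7957840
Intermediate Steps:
Mul(-1, Mul(Add(7074, 1969), Add(25280, -24400))) = Mul(-1, Mul(9043, 880)) = Mul(-1, 7957840) = -7957840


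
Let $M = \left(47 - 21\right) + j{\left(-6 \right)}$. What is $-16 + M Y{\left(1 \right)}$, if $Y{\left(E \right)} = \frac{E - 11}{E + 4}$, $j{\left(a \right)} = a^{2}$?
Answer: $-140$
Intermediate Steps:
$Y{\left(E \right)} = \frac{-11 + E}{4 + E}$
$M = 62$ ($M = \left(47 - 21\right) + \left(-6\right)^{2} = 26 + 36 = 62$)
$-16 + M Y{\left(1 \right)} = -16 + 62 \frac{-11 + 1}{4 + 1} = -16 + 62 \cdot \frac{1}{5} \left(-10\right) = -16 + 62 \left(-2\right) = -16 - 124 = -140$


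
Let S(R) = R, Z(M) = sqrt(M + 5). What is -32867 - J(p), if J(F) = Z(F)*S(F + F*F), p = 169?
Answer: -32867 - 28730*sqrt(174) ≈ -4.1184e+5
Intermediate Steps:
Z(M) = sqrt(5 + M)
J(F) = sqrt(5 + F)*(F + F**2) (J(F) = sqrt(5 + F)*(F + F*F) = sqrt(5 + F)*(F + F**2))
-32867 - J(p) = -32867 - 169*sqrt(5 + 169)*(1 + 169) = -32867 - 169*sqrt(174)*170 = -32867 - 28730*sqrt(174)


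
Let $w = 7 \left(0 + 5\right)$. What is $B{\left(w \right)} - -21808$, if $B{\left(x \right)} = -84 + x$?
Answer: $21759$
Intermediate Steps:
$w = 35$ ($w = 7 \cdot 5 = 35$)
$B{\left(w \right)} - -21808 = \left(-84 + 35\right) - -21808 = -49 + 21808 = 21759$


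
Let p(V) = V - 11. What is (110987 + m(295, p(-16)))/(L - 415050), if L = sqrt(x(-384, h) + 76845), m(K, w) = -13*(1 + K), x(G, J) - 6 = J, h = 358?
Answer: -44468041950/172266425291 - 107139*sqrt(77209)/172266425291 ≈ -0.25831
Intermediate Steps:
x(G, J) = 6 + J
p(V) = -11 + V
m(K, w) = -13 - 13*K
L = sqrt(77209) (L = sqrt((6 + 358) + 76845) = sqrt(364 + 76845) = sqrt(77209) ≈ 277.87)
(110987 + m(295, p(-16)))/(L - 415050) = (110987 + (-13 - 13*295))/(sqrt(77209) - 415050) = (110987 + (-13 - 3835))/(-415050 + sqrt(77209)) = (110987 - 3848)/(-415050 + sqrt(77209)) = 107139/(-415050 + sqrt(77209))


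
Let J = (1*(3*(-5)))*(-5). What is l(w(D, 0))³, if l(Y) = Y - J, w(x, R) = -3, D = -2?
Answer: -474552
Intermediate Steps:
J = 75 (J = (1*(-15))*(-5) = -15*(-5) = 75)
l(Y) = -75 + Y (l(Y) = Y - 1*75 = Y - 75 = -75 + Y)
l(w(D, 0))³ = (-75 - 3)³ = (-78)³ = -474552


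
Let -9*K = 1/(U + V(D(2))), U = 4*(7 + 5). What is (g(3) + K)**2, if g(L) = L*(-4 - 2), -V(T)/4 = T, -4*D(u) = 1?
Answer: 63027721/194481 ≈ 324.08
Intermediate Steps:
U = 48 (U = 4*12 = 48)
D(u) = -1/4 (D(u) = -1/4*1 = -1/4)
V(T) = -4*T
K = -1/441 (K = -1/(9*(48 - 4*(-1/4))) = -1/(9*(48 + 1)) = -1/9/49 = -1/9*1/49 = -1/441 ≈ -0.0022676)
g(L) = -6*L (g(L) = L*(-6) = -6*L)
(g(3) + K)**2 = (-6*3 - 1/441)**2 = (-18 - 1/441)**2 = (-7939/441)**2 = 63027721/194481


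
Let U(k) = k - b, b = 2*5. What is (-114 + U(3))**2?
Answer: 14641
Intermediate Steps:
b = 10
U(k) = -10 + k (U(k) = k - 1*10 = k - 10 = -10 + k)
(-114 + U(3))**2 = (-114 + (-10 + 3))**2 = (-114 - 7)**2 = (-121)**2 = 14641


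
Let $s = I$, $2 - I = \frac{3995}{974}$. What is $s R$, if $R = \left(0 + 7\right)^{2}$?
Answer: $- \frac{100303}{974} \approx -102.98$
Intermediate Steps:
$R = 49$ ($R = 7^{2} = 49$)
$I = - \frac{2047}{974}$ ($I = 2 - \frac{3995}{974} = - \frac{2047}{974} \approx -2.1016$)
$s = - \frac{2047}{974} \approx -2.1016$
$s R = \left(- \frac{2047}{974}\right) 49 = - \frac{100303}{974}$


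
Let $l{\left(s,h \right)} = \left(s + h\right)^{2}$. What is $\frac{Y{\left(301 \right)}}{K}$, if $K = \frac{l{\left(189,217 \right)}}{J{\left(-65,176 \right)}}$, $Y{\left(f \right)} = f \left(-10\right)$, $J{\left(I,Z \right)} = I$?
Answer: $\frac{13975}{11774} \approx 1.1869$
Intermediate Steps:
$l{\left(s,h \right)} = \left(h + s\right)^{2}$
$Y{\left(f \right)} = - 10 f$
$K = - \frac{164836}{65}$ ($K = \frac{\left(217 + 189\right)^{2}}{-65} = 406^{2} \left(- \frac{1}{65}\right) = 164836 \left(- \frac{1}{65}\right) = - \frac{164836}{65} \approx -2535.9$)
$\frac{Y{\left(301 \right)}}{K} = \frac{\left(-10\right) 301}{- \frac{164836}{65}} = \left(-3010\right) \left(- \frac{65}{164836}\right) = \frac{13975}{11774}$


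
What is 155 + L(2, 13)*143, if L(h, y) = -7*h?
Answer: -1847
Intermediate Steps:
155 + L(2, 13)*143 = 155 - 7*2*143 = 155 - 14*143 = 155 - 2002 = -1847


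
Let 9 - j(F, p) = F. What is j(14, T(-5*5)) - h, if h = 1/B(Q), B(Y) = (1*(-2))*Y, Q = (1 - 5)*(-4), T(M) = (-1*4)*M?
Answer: -159/32 ≈ -4.9688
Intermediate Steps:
T(M) = -4*M
Q = 16 (Q = -4*(-4) = 16)
j(F, p) = 9 - F
B(Y) = -2*Y
h = -1/32 (h = 1/(-2*16) = 1/(-32) = -1/32 ≈ -0.031250)
j(14, T(-5*5)) - h = (9 - 1*14) - 1*(-1/32) = (9 - 14) + 1/32 = -5 + 1/32 = -159/32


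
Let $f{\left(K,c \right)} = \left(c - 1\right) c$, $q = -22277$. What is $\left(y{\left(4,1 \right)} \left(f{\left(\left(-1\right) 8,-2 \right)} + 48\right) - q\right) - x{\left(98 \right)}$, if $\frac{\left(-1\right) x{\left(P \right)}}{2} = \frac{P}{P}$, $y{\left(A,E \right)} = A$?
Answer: $22495$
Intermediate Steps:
$x{\left(P \right)} = -2$ ($x{\left(P \right)} = - 2 \frac{P}{P} = \left(-2\right) 1 = -2$)
$f{\left(K,c \right)} = c \left(-1 + c\right)$ ($f{\left(K,c \right)} = \left(-1 + c\right) c = c \left(-1 + c\right)$)
$\left(y{\left(4,1 \right)} \left(f{\left(\left(-1\right) 8,-2 \right)} + 48\right) - q\right) - x{\left(98 \right)} = \left(4 \left(- 2 \left(-1 - 2\right) + 48\right) - -22277\right) - -2 = \left(4 \left(\left(-2\right) \left(-3\right) + 48\right) + 22277\right) + 2 = \left(4 \left(6 + 48\right) + 22277\right) + 2 = \left(4 \cdot 54 + 22277\right) + 2 = \left(216 + 22277\right) + 2 = 22493 + 2 = 22495$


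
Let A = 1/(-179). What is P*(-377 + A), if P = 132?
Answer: -8907888/179 ≈ -49765.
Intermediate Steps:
A = -1/179 ≈ -0.0055866
P*(-377 + A) = 132*(-377 - 1/179) = 132*(-67484/179) = -8907888/179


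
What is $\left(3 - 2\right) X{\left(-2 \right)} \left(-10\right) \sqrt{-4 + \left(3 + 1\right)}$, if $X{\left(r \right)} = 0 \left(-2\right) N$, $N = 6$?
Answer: $0$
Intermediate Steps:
$X{\left(r \right)} = 0$ ($X{\left(r \right)} = 0 \left(-2\right) 6 = 0 \cdot 6 = 0$)
$\left(3 - 2\right) X{\left(-2 \right)} \left(-10\right) \sqrt{-4 + \left(3 + 1\right)} = \left(3 - 2\right) 0 \left(-10\right) \sqrt{-4 + \left(3 + 1\right)} = 1 \cdot 0 \left(-10\right) \sqrt{-4 + 4} = 0 \left(-10\right) \sqrt{0} = 0 \cdot 0 = 0$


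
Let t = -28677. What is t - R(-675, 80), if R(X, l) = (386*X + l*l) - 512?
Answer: 225985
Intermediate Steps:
R(X, l) = -512 + l² + 386*X (R(X, l) = (386*X + l²) - 512 = (l² + 386*X) - 512 = -512 + l² + 386*X)
t - R(-675, 80) = -28677 - (-512 + 80² + 386*(-675)) = -28677 - (-512 + 6400 - 260550) = -28677 - 1*(-254662) = -28677 + 254662 = 225985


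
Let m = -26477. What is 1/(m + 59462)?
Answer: 1/32985 ≈ 3.0317e-5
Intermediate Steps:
1/(m + 59462) = 1/(-26477 + 59462) = 1/32985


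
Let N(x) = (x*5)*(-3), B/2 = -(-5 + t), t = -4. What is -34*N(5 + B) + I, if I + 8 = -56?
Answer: 11666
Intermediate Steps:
I = -64 (I = -8 - 56 = -64)
B = 18 (B = 2*(-(-5 - 4)) = 2*(-1*(-9)) = 2*9 = 18)
N(x) = -15*x (N(x) = (5*x)*(-3) = -15*x)
-34*N(5 + B) + I = -(-510)*(5 + 18) - 64 = -(-510)*23 - 64 = -34*(-345) - 64 = 11730 - 64 = 11666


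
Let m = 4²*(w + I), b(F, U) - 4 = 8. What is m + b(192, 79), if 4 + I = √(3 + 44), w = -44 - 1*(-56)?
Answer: 140 + 16*√47 ≈ 249.69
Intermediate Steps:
b(F, U) = 12 (b(F, U) = 4 + 8 = 12)
w = 12 (w = -44 + 56 = 12)
I = -4 + √47 (I = -4 + √(3 + 44) = -4 + √47 ≈ 2.8557)
m = 128 + 16*√47 (m = 4²*(12 + (-4 + √47)) = 16*(8 + √47) = 128 + 16*√47 ≈ 237.69)
m + b(192, 79) = (128 + 16*√47) + 12 = 140 + 16*√47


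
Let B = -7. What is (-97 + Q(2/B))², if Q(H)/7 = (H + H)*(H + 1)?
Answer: 488601/49 ≈ 9971.5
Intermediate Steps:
Q(H) = 14*H*(1 + H) (Q(H) = 7*((H + H)*(H + 1)) = 7*((2*H)*(1 + H)) = 7*(2*H*(1 + H)) = 14*H*(1 + H))
(-97 + Q(2/B))² = (-97 + 14*(2/(-7))*(1 + 2/(-7)))² = (-97 + 14*(2*(-⅐))*(1 + 2*(-⅐)))² = (-97 + 14*(-2/7)*(1 - 2/7))² = (-97 + 14*(-2/7)*(5/7))² = (-97 - 20/7)² = (-699/7)² = 488601/49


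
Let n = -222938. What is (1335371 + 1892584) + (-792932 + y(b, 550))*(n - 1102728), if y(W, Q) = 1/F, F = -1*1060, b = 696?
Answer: 557118097616343/530 ≈ 1.0512e+12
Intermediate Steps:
F = -1060
y(W, Q) = -1/1060 (y(W, Q) = 1/(-1060) = -1/1060)
(1335371 + 1892584) + (-792932 + y(b, 550))*(n - 1102728) = (1335371 + 1892584) + (-792932 - 1/1060)*(-222938 - 1102728) = 3227955 - 840507921/1060*(-1325666) = 3227955 + 557116386800193/530 = 557118097616343/530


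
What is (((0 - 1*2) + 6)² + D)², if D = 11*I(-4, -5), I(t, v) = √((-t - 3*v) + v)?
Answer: 1950 + 352*√14 ≈ 3267.1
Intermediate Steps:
I(t, v) = √(-t - 2*v)
D = 11*√14 (D = 11*√(-1*(-4) - 2*(-5)) = 11*√(4 + 10) = 11*√14 ≈ 41.158)
(((0 - 1*2) + 6)² + D)² = (((0 - 1*2) + 6)² + 11*√14)² = (((0 - 2) + 6)² + 11*√14)² = ((-2 + 6)² + 11*√14)² = (4² + 11*√14)² = (16 + 11*√14)²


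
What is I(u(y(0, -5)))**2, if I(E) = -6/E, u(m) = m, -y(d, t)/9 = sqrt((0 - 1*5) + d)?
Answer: -4/45 ≈ -0.088889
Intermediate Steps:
y(d, t) = -9*sqrt(-5 + d) (y(d, t) = -9*sqrt((0 - 1*5) + d) = -9*sqrt((0 - 5) + d) = -9*sqrt(-5 + d))
I(u(y(0, -5)))**2 = (-6*(-1/(9*sqrt(-5 + 0))))**2 = (-6*I*sqrt(5)/45)**2 = (-2*I*sqrt(5)/15)**2 = -4/45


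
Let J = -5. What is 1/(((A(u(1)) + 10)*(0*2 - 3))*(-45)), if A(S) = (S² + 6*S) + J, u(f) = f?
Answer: 1/1620 ≈ 0.00061728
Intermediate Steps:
A(S) = -5 + S² + 6*S (A(S) = (S² + 6*S) - 5 = -5 + S² + 6*S)
1/(((A(u(1)) + 10)*(0*2 - 3))*(-45)) = 1/((((-5 + 1² + 6*1) + 10)*(0*2 - 3))*(-45)) = 1/((((-5 + 1 + 6) + 10)*(0 - 3))*(-45)) = 1/(((2 + 10)*(-3))*(-45)) = 1/((12*(-3))*(-45)) = 1/(-36*(-45)) = 1/1620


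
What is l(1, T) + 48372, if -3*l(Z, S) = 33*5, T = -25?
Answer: 48317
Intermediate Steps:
l(Z, S) = -55 (l(Z, S) = -11*5 = -⅓*165 = -55)
l(1, T) + 48372 = -55 + 48372 = 48317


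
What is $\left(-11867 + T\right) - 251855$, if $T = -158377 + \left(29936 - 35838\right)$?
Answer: $-428001$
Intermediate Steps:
$T = -164279$ ($T = -158377 - 5902 = -164279$)
$\left(-11867 + T\right) - 251855 = \left(-11867 - 164279\right) - 251855 = -176146 - 251855 = -428001$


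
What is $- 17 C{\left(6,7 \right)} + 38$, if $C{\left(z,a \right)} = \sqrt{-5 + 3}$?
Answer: $38 - 17 i \sqrt{2} \approx 38.0 - 24.042 i$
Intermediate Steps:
$C{\left(z,a \right)} = i \sqrt{2}$ ($C{\left(z,a \right)} = \sqrt{-2} = i \sqrt{2}$)
$- 17 C{\left(6,7 \right)} + 38 = - 17 i \sqrt{2} + 38 = 38 - 17 i \sqrt{2}$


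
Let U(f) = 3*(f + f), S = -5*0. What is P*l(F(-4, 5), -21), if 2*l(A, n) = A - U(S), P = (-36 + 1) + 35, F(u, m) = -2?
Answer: 0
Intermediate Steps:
S = 0
U(f) = 6*f (U(f) = 3*(2*f) = 6*f)
P = 0 (P = -35 + 35 = 0)
l(A, n) = A/2 (l(A, n) = (A - 6*0)/2 = (A - 1*0)/2 = (A + 0)/2 = A/2)
P*l(F(-4, 5), -21) = 0*((1/2)*(-2)) = 0*(-1) = 0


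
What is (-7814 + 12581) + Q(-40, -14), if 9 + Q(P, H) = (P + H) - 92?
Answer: 4612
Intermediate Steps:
Q(P, H) = -101 + H + P (Q(P, H) = -9 + ((P + H) - 92) = -9 + ((H + P) - 92) = -9 + (-92 + H + P) = -101 + H + P)
(-7814 + 12581) + Q(-40, -14) = (-7814 + 12581) + (-101 - 14 - 40) = 4767 - 155 = 4612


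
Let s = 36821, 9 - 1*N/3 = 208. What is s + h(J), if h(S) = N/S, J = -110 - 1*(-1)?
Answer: 4014086/109 ≈ 36827.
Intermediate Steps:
N = -597 (N = 27 - 3*208 = 27 - 624 = -597)
J = -109 (J = -110 + 1 = -109)
h(S) = -597/S
s + h(J) = 36821 - 597/(-109) = 36821 - 597*(-1/109) = 36821 + 597/109 = 4014086/109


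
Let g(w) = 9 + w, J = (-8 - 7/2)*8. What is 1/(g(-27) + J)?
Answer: -1/110 ≈ -0.0090909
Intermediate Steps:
J = -92 (J = (-8 - 7*½)*8 = (-8 - 7/2)*8 = -23/2*8 = -92)
1/(g(-27) + J) = 1/((9 - 27) - 92) = 1/(-18 - 92) = 1/(-110) = -1/110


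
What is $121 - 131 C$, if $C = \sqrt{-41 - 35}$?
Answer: $121 - 262 i \sqrt{19} \approx 121.0 - 1142.0 i$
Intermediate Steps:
$C = 2 i \sqrt{19}$ ($C = \sqrt{-76} = 2 i \sqrt{19} \approx 8.7178 i$)
$121 - 131 C = 121 - 131 \cdot 2 i \sqrt{19} = 121 - 262 i \sqrt{19}$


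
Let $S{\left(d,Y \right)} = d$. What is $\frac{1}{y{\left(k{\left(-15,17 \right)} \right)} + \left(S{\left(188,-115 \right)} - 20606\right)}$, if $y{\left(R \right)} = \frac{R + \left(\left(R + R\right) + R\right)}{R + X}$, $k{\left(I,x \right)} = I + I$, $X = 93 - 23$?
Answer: $- \frac{1}{20421} \approx -4.8969 \cdot 10^{-5}$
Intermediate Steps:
$X = 70$
$k{\left(I,x \right)} = 2 I$
$y{\left(R \right)} = \frac{4 R}{70 + R}$ ($y{\left(R \right)} = \frac{R + \left(\left(R + R\right) + R\right)}{R + 70} = \frac{R + \left(2 R + R\right)}{70 + R} = \frac{R + 3 R}{70 + R} = \frac{4 R}{70 + R}$)
$\frac{1}{y{\left(k{\left(-15,17 \right)} \right)} + \left(S{\left(188,-115 \right)} - 20606\right)} = \frac{1}{\frac{4 \cdot 2 \left(-15\right)}{70 + 2 \left(-15\right)} + \left(188 - 20606\right)} = \frac{1}{4 \left(-30\right) \frac{1}{70 - 30} - 20418} = \frac{1}{4 \left(-30\right) \frac{1}{40} - 20418} = \frac{1}{-3 - 20418} = \frac{1}{-20421} = - \frac{1}{20421}$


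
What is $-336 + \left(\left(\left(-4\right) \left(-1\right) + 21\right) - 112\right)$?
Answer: $-423$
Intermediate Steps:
$-336 + \left(\left(\left(-4\right) \left(-1\right) + 21\right) - 112\right) = -336 + \left(\left(4 + 21\right) - 112\right) = -336 + \left(25 - 112\right) = -336 - 87 = -423$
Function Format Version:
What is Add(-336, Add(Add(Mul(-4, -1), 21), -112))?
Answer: -423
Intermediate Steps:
Add(-336, Add(Add(Mul(-4, -1), 21), -112)) = Add(-336, Add(Add(4, 21), -112)) = Add(-336, Add(25, -112)) = Add(-336, -87) = -423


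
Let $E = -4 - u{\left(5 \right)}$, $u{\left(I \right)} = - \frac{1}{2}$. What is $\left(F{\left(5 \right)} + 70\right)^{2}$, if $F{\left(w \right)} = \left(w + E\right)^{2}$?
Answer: $\frac{83521}{16} \approx 5220.1$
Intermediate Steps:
$u{\left(I \right)} = - \frac{1}{2}$ ($u{\left(I \right)} = \left(-1\right) \frac{1}{2} = - \frac{1}{2}$)
$E = - \frac{7}{2}$ ($E = -4 - - \frac{1}{2} = -4 + \frac{1}{2} = - \frac{7}{2} \approx -3.5$)
$F{\left(w \right)} = \left(- \frac{7}{2} + w\right)^{2}$ ($F{\left(w \right)} = \left(w - \frac{7}{2}\right)^{2} = \left(- \frac{7}{2} + w\right)^{2}$)
$\left(F{\left(5 \right)} + 70\right)^{2} = \left(\frac{\left(-7 + 2 \cdot 5\right)^{2}}{4} + 70\right)^{2} = \left(\frac{\left(-7 + 10\right)^{2}}{4} + 70\right)^{2} = \left(\frac{3^{2}}{4} + 70\right)^{2} = \left(\frac{1}{4} \cdot 9 + 70\right)^{2} = \left(\frac{9}{4} + 70\right)^{2} = \left(\frac{289}{4}\right)^{2} = \frac{83521}{16}$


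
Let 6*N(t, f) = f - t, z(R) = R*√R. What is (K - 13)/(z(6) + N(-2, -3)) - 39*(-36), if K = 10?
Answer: 10916082/7775 - 648*√6/7775 ≈ 1403.8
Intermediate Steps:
z(R) = R^(3/2)
N(t, f) = -t/6 + f/6 (N(t, f) = (f - t)/6 = -t/6 + f/6)
(K - 13)/(z(6) + N(-2, -3)) - 39*(-36) = (10 - 13)/(6^(3/2) + (-⅙*(-2) + (⅙)*(-3))) - 39*(-36) = -3/(6*√6 + (⅓ - ½)) + 1404 = -3/(6*√6 - ⅙) + 1404 = -3/(-⅙ + 6*√6) + 1404 = 1404 - 3/(-⅙ + 6*√6)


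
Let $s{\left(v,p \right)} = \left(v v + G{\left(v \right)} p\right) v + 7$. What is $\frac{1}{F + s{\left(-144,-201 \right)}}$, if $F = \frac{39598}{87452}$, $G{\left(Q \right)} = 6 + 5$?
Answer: $- \frac{43726}{116643151719} \approx -3.7487 \cdot 10^{-7}$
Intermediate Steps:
$G{\left(Q \right)} = 11$
$F = \frac{19799}{43726}$ ($F = 39598 \cdot \frac{1}{87452} = \frac{19799}{43726} \approx 0.4528$)
$s{\left(v,p \right)} = 7 + v \left(v^{2} + 11 p\right)$ ($s{\left(v,p \right)} = \left(v v + 11 p\right) v + 7 = \left(v^{2} + 11 p\right) v + 7 = v \left(v^{2} + 11 p\right) + 7 = 7 + v \left(v^{2} + 11 p\right)$)
$\frac{1}{F + s{\left(-144,-201 \right)}} = \frac{1}{\frac{19799}{43726} + \left(7 + \left(-144\right)^{3} + 11 \left(-201\right) \left(-144\right)\right)} = \frac{1}{\frac{19799}{43726} + \left(7 - 2985984 + 318384\right)} = \frac{1}{\frac{19799}{43726} - 2667593} = \frac{1}{- \frac{116643151719}{43726}} = - \frac{43726}{116643151719}$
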